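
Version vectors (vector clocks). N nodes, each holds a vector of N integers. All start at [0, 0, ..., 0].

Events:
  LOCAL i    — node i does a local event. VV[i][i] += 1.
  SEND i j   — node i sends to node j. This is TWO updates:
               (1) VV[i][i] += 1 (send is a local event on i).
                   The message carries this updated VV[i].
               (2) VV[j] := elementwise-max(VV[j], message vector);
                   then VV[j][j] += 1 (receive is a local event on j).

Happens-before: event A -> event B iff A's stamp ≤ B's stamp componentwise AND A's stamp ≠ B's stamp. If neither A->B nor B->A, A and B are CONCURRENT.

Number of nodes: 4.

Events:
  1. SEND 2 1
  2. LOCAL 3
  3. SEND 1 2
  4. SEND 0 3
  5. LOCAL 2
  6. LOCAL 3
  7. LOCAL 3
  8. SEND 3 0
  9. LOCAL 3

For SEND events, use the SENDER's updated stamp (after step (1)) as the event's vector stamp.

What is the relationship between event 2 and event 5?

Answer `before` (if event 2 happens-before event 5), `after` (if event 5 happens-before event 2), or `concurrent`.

Answer: concurrent

Derivation:
Initial: VV[0]=[0, 0, 0, 0]
Initial: VV[1]=[0, 0, 0, 0]
Initial: VV[2]=[0, 0, 0, 0]
Initial: VV[3]=[0, 0, 0, 0]
Event 1: SEND 2->1: VV[2][2]++ -> VV[2]=[0, 0, 1, 0], msg_vec=[0, 0, 1, 0]; VV[1]=max(VV[1],msg_vec) then VV[1][1]++ -> VV[1]=[0, 1, 1, 0]
Event 2: LOCAL 3: VV[3][3]++ -> VV[3]=[0, 0, 0, 1]
Event 3: SEND 1->2: VV[1][1]++ -> VV[1]=[0, 2, 1, 0], msg_vec=[0, 2, 1, 0]; VV[2]=max(VV[2],msg_vec) then VV[2][2]++ -> VV[2]=[0, 2, 2, 0]
Event 4: SEND 0->3: VV[0][0]++ -> VV[0]=[1, 0, 0, 0], msg_vec=[1, 0, 0, 0]; VV[3]=max(VV[3],msg_vec) then VV[3][3]++ -> VV[3]=[1, 0, 0, 2]
Event 5: LOCAL 2: VV[2][2]++ -> VV[2]=[0, 2, 3, 0]
Event 6: LOCAL 3: VV[3][3]++ -> VV[3]=[1, 0, 0, 3]
Event 7: LOCAL 3: VV[3][3]++ -> VV[3]=[1, 0, 0, 4]
Event 8: SEND 3->0: VV[3][3]++ -> VV[3]=[1, 0, 0, 5], msg_vec=[1, 0, 0, 5]; VV[0]=max(VV[0],msg_vec) then VV[0][0]++ -> VV[0]=[2, 0, 0, 5]
Event 9: LOCAL 3: VV[3][3]++ -> VV[3]=[1, 0, 0, 6]
Event 2 stamp: [0, 0, 0, 1]
Event 5 stamp: [0, 2, 3, 0]
[0, 0, 0, 1] <= [0, 2, 3, 0]? False
[0, 2, 3, 0] <= [0, 0, 0, 1]? False
Relation: concurrent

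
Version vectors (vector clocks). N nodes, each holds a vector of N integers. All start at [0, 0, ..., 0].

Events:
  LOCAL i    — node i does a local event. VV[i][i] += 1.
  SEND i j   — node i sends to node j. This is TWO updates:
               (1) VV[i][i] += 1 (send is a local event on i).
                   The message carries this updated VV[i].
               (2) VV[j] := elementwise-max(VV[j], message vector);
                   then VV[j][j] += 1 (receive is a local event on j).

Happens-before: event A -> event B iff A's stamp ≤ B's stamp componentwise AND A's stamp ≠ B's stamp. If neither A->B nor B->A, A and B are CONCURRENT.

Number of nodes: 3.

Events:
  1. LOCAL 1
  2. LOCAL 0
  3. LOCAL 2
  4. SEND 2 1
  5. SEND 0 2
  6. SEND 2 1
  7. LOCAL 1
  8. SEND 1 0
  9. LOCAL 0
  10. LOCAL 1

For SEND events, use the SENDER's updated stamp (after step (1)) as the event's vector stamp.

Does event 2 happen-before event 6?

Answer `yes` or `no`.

Initial: VV[0]=[0, 0, 0]
Initial: VV[1]=[0, 0, 0]
Initial: VV[2]=[0, 0, 0]
Event 1: LOCAL 1: VV[1][1]++ -> VV[1]=[0, 1, 0]
Event 2: LOCAL 0: VV[0][0]++ -> VV[0]=[1, 0, 0]
Event 3: LOCAL 2: VV[2][2]++ -> VV[2]=[0, 0, 1]
Event 4: SEND 2->1: VV[2][2]++ -> VV[2]=[0, 0, 2], msg_vec=[0, 0, 2]; VV[1]=max(VV[1],msg_vec) then VV[1][1]++ -> VV[1]=[0, 2, 2]
Event 5: SEND 0->2: VV[0][0]++ -> VV[0]=[2, 0, 0], msg_vec=[2, 0, 0]; VV[2]=max(VV[2],msg_vec) then VV[2][2]++ -> VV[2]=[2, 0, 3]
Event 6: SEND 2->1: VV[2][2]++ -> VV[2]=[2, 0, 4], msg_vec=[2, 0, 4]; VV[1]=max(VV[1],msg_vec) then VV[1][1]++ -> VV[1]=[2, 3, 4]
Event 7: LOCAL 1: VV[1][1]++ -> VV[1]=[2, 4, 4]
Event 8: SEND 1->0: VV[1][1]++ -> VV[1]=[2, 5, 4], msg_vec=[2, 5, 4]; VV[0]=max(VV[0],msg_vec) then VV[0][0]++ -> VV[0]=[3, 5, 4]
Event 9: LOCAL 0: VV[0][0]++ -> VV[0]=[4, 5, 4]
Event 10: LOCAL 1: VV[1][1]++ -> VV[1]=[2, 6, 4]
Event 2 stamp: [1, 0, 0]
Event 6 stamp: [2, 0, 4]
[1, 0, 0] <= [2, 0, 4]? True. Equal? False. Happens-before: True

Answer: yes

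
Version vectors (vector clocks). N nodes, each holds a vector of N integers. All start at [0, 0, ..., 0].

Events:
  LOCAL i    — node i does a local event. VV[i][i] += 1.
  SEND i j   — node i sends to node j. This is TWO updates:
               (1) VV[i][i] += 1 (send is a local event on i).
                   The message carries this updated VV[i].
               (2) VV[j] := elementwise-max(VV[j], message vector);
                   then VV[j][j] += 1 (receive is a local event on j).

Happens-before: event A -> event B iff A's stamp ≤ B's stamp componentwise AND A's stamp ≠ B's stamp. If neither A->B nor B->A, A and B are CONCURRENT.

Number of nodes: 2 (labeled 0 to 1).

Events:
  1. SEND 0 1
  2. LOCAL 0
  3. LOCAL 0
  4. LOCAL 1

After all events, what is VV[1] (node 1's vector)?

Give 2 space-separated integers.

Initial: VV[0]=[0, 0]
Initial: VV[1]=[0, 0]
Event 1: SEND 0->1: VV[0][0]++ -> VV[0]=[1, 0], msg_vec=[1, 0]; VV[1]=max(VV[1],msg_vec) then VV[1][1]++ -> VV[1]=[1, 1]
Event 2: LOCAL 0: VV[0][0]++ -> VV[0]=[2, 0]
Event 3: LOCAL 0: VV[0][0]++ -> VV[0]=[3, 0]
Event 4: LOCAL 1: VV[1][1]++ -> VV[1]=[1, 2]
Final vectors: VV[0]=[3, 0]; VV[1]=[1, 2]

Answer: 1 2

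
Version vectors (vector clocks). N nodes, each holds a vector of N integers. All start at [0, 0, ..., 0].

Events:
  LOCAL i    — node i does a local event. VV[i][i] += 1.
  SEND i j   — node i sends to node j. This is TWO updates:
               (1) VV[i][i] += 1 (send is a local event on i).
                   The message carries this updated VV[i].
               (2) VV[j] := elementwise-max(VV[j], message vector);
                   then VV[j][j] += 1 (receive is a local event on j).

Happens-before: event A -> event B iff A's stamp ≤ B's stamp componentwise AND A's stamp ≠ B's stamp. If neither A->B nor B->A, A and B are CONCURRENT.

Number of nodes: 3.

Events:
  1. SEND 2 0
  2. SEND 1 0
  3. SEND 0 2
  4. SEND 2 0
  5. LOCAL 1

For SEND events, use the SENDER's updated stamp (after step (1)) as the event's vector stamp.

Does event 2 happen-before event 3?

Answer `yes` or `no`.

Answer: yes

Derivation:
Initial: VV[0]=[0, 0, 0]
Initial: VV[1]=[0, 0, 0]
Initial: VV[2]=[0, 0, 0]
Event 1: SEND 2->0: VV[2][2]++ -> VV[2]=[0, 0, 1], msg_vec=[0, 0, 1]; VV[0]=max(VV[0],msg_vec) then VV[0][0]++ -> VV[0]=[1, 0, 1]
Event 2: SEND 1->0: VV[1][1]++ -> VV[1]=[0, 1, 0], msg_vec=[0, 1, 0]; VV[0]=max(VV[0],msg_vec) then VV[0][0]++ -> VV[0]=[2, 1, 1]
Event 3: SEND 0->2: VV[0][0]++ -> VV[0]=[3, 1, 1], msg_vec=[3, 1, 1]; VV[2]=max(VV[2],msg_vec) then VV[2][2]++ -> VV[2]=[3, 1, 2]
Event 4: SEND 2->0: VV[2][2]++ -> VV[2]=[3, 1, 3], msg_vec=[3, 1, 3]; VV[0]=max(VV[0],msg_vec) then VV[0][0]++ -> VV[0]=[4, 1, 3]
Event 5: LOCAL 1: VV[1][1]++ -> VV[1]=[0, 2, 0]
Event 2 stamp: [0, 1, 0]
Event 3 stamp: [3, 1, 1]
[0, 1, 0] <= [3, 1, 1]? True. Equal? False. Happens-before: True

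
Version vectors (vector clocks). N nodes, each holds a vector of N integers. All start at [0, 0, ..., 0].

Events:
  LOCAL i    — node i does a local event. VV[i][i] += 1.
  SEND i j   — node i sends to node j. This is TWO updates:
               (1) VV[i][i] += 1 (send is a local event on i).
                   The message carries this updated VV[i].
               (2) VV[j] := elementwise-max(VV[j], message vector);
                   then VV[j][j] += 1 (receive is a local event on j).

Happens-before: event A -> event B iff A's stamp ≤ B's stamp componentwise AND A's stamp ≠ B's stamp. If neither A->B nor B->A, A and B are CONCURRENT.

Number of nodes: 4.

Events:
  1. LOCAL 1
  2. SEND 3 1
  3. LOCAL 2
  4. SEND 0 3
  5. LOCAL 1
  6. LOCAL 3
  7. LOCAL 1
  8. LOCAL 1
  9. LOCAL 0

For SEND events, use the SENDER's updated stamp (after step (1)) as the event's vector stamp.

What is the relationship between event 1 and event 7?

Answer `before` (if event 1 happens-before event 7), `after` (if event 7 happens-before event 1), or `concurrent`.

Answer: before

Derivation:
Initial: VV[0]=[0, 0, 0, 0]
Initial: VV[1]=[0, 0, 0, 0]
Initial: VV[2]=[0, 0, 0, 0]
Initial: VV[3]=[0, 0, 0, 0]
Event 1: LOCAL 1: VV[1][1]++ -> VV[1]=[0, 1, 0, 0]
Event 2: SEND 3->1: VV[3][3]++ -> VV[3]=[0, 0, 0, 1], msg_vec=[0, 0, 0, 1]; VV[1]=max(VV[1],msg_vec) then VV[1][1]++ -> VV[1]=[0, 2, 0, 1]
Event 3: LOCAL 2: VV[2][2]++ -> VV[2]=[0, 0, 1, 0]
Event 4: SEND 0->3: VV[0][0]++ -> VV[0]=[1, 0, 0, 0], msg_vec=[1, 0, 0, 0]; VV[3]=max(VV[3],msg_vec) then VV[3][3]++ -> VV[3]=[1, 0, 0, 2]
Event 5: LOCAL 1: VV[1][1]++ -> VV[1]=[0, 3, 0, 1]
Event 6: LOCAL 3: VV[3][3]++ -> VV[3]=[1, 0, 0, 3]
Event 7: LOCAL 1: VV[1][1]++ -> VV[1]=[0, 4, 0, 1]
Event 8: LOCAL 1: VV[1][1]++ -> VV[1]=[0, 5, 0, 1]
Event 9: LOCAL 0: VV[0][0]++ -> VV[0]=[2, 0, 0, 0]
Event 1 stamp: [0, 1, 0, 0]
Event 7 stamp: [0, 4, 0, 1]
[0, 1, 0, 0] <= [0, 4, 0, 1]? True
[0, 4, 0, 1] <= [0, 1, 0, 0]? False
Relation: before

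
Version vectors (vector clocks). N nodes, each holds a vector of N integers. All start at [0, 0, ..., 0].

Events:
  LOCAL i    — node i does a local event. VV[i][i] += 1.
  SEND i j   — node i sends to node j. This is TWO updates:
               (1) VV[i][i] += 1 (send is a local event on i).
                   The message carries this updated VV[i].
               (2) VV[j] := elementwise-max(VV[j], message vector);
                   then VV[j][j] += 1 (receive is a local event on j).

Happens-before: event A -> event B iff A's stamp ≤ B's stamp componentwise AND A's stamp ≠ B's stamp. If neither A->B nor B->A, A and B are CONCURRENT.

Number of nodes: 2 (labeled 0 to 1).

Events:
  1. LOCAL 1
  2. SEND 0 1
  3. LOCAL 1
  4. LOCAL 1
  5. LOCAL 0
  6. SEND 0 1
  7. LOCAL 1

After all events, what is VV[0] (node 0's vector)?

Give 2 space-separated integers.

Answer: 3 0

Derivation:
Initial: VV[0]=[0, 0]
Initial: VV[1]=[0, 0]
Event 1: LOCAL 1: VV[1][1]++ -> VV[1]=[0, 1]
Event 2: SEND 0->1: VV[0][0]++ -> VV[0]=[1, 0], msg_vec=[1, 0]; VV[1]=max(VV[1],msg_vec) then VV[1][1]++ -> VV[1]=[1, 2]
Event 3: LOCAL 1: VV[1][1]++ -> VV[1]=[1, 3]
Event 4: LOCAL 1: VV[1][1]++ -> VV[1]=[1, 4]
Event 5: LOCAL 0: VV[0][0]++ -> VV[0]=[2, 0]
Event 6: SEND 0->1: VV[0][0]++ -> VV[0]=[3, 0], msg_vec=[3, 0]; VV[1]=max(VV[1],msg_vec) then VV[1][1]++ -> VV[1]=[3, 5]
Event 7: LOCAL 1: VV[1][1]++ -> VV[1]=[3, 6]
Final vectors: VV[0]=[3, 0]; VV[1]=[3, 6]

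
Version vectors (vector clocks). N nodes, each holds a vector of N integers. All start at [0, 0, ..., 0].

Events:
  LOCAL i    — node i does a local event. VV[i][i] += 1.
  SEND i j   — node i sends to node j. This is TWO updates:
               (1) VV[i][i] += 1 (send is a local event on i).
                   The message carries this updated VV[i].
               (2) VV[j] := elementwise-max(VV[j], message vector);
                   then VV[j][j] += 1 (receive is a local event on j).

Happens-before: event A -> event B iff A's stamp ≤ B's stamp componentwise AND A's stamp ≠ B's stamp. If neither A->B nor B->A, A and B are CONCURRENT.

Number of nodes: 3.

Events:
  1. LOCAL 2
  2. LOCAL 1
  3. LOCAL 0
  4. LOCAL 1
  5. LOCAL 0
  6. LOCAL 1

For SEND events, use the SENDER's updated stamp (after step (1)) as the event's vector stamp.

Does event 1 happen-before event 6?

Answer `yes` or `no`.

Initial: VV[0]=[0, 0, 0]
Initial: VV[1]=[0, 0, 0]
Initial: VV[2]=[0, 0, 0]
Event 1: LOCAL 2: VV[2][2]++ -> VV[2]=[0, 0, 1]
Event 2: LOCAL 1: VV[1][1]++ -> VV[1]=[0, 1, 0]
Event 3: LOCAL 0: VV[0][0]++ -> VV[0]=[1, 0, 0]
Event 4: LOCAL 1: VV[1][1]++ -> VV[1]=[0, 2, 0]
Event 5: LOCAL 0: VV[0][0]++ -> VV[0]=[2, 0, 0]
Event 6: LOCAL 1: VV[1][1]++ -> VV[1]=[0, 3, 0]
Event 1 stamp: [0, 0, 1]
Event 6 stamp: [0, 3, 0]
[0, 0, 1] <= [0, 3, 0]? False. Equal? False. Happens-before: False

Answer: no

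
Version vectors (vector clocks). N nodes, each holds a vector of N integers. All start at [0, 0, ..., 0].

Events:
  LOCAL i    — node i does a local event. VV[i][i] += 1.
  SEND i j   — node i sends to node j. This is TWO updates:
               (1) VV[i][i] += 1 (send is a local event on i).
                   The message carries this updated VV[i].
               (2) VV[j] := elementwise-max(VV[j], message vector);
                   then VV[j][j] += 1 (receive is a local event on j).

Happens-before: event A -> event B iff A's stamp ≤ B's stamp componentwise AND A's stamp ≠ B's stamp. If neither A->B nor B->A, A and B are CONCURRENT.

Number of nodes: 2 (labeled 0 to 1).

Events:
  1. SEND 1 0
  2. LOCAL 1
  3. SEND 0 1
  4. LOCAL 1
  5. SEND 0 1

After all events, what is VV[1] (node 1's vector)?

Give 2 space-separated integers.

Initial: VV[0]=[0, 0]
Initial: VV[1]=[0, 0]
Event 1: SEND 1->0: VV[1][1]++ -> VV[1]=[0, 1], msg_vec=[0, 1]; VV[0]=max(VV[0],msg_vec) then VV[0][0]++ -> VV[0]=[1, 1]
Event 2: LOCAL 1: VV[1][1]++ -> VV[1]=[0, 2]
Event 3: SEND 0->1: VV[0][0]++ -> VV[0]=[2, 1], msg_vec=[2, 1]; VV[1]=max(VV[1],msg_vec) then VV[1][1]++ -> VV[1]=[2, 3]
Event 4: LOCAL 1: VV[1][1]++ -> VV[1]=[2, 4]
Event 5: SEND 0->1: VV[0][0]++ -> VV[0]=[3, 1], msg_vec=[3, 1]; VV[1]=max(VV[1],msg_vec) then VV[1][1]++ -> VV[1]=[3, 5]
Final vectors: VV[0]=[3, 1]; VV[1]=[3, 5]

Answer: 3 5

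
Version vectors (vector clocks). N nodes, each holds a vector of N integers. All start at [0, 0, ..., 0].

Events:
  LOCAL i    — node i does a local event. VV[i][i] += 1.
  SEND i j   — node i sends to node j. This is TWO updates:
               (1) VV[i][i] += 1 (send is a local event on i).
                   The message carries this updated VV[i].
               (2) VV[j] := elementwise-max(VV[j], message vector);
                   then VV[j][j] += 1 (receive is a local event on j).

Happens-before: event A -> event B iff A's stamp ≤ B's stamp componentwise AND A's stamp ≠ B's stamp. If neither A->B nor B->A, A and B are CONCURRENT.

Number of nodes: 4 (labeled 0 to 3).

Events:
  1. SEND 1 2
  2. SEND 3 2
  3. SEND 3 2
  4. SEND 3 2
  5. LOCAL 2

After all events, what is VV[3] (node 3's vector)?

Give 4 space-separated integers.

Initial: VV[0]=[0, 0, 0, 0]
Initial: VV[1]=[0, 0, 0, 0]
Initial: VV[2]=[0, 0, 0, 0]
Initial: VV[3]=[0, 0, 0, 0]
Event 1: SEND 1->2: VV[1][1]++ -> VV[1]=[0, 1, 0, 0], msg_vec=[0, 1, 0, 0]; VV[2]=max(VV[2],msg_vec) then VV[2][2]++ -> VV[2]=[0, 1, 1, 0]
Event 2: SEND 3->2: VV[3][3]++ -> VV[3]=[0, 0, 0, 1], msg_vec=[0, 0, 0, 1]; VV[2]=max(VV[2],msg_vec) then VV[2][2]++ -> VV[2]=[0, 1, 2, 1]
Event 3: SEND 3->2: VV[3][3]++ -> VV[3]=[0, 0, 0, 2], msg_vec=[0, 0, 0, 2]; VV[2]=max(VV[2],msg_vec) then VV[2][2]++ -> VV[2]=[0, 1, 3, 2]
Event 4: SEND 3->2: VV[3][3]++ -> VV[3]=[0, 0, 0, 3], msg_vec=[0, 0, 0, 3]; VV[2]=max(VV[2],msg_vec) then VV[2][2]++ -> VV[2]=[0, 1, 4, 3]
Event 5: LOCAL 2: VV[2][2]++ -> VV[2]=[0, 1, 5, 3]
Final vectors: VV[0]=[0, 0, 0, 0]; VV[1]=[0, 1, 0, 0]; VV[2]=[0, 1, 5, 3]; VV[3]=[0, 0, 0, 3]

Answer: 0 0 0 3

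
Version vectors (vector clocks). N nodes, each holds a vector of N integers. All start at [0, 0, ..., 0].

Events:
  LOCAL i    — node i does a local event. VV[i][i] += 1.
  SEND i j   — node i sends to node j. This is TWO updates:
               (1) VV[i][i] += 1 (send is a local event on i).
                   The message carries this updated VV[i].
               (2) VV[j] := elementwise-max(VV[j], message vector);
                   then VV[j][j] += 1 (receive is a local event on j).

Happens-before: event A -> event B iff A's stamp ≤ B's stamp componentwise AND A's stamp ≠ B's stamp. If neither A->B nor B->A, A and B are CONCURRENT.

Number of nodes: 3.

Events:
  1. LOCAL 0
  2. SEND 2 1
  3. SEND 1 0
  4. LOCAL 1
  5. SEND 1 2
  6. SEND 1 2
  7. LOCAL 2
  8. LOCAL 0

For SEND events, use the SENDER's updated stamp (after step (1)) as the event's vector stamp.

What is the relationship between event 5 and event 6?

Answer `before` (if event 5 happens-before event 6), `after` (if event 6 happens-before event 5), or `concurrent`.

Answer: before

Derivation:
Initial: VV[0]=[0, 0, 0]
Initial: VV[1]=[0, 0, 0]
Initial: VV[2]=[0, 0, 0]
Event 1: LOCAL 0: VV[0][0]++ -> VV[0]=[1, 0, 0]
Event 2: SEND 2->1: VV[2][2]++ -> VV[2]=[0, 0, 1], msg_vec=[0, 0, 1]; VV[1]=max(VV[1],msg_vec) then VV[1][1]++ -> VV[1]=[0, 1, 1]
Event 3: SEND 1->0: VV[1][1]++ -> VV[1]=[0, 2, 1], msg_vec=[0, 2, 1]; VV[0]=max(VV[0],msg_vec) then VV[0][0]++ -> VV[0]=[2, 2, 1]
Event 4: LOCAL 1: VV[1][1]++ -> VV[1]=[0, 3, 1]
Event 5: SEND 1->2: VV[1][1]++ -> VV[1]=[0, 4, 1], msg_vec=[0, 4, 1]; VV[2]=max(VV[2],msg_vec) then VV[2][2]++ -> VV[2]=[0, 4, 2]
Event 6: SEND 1->2: VV[1][1]++ -> VV[1]=[0, 5, 1], msg_vec=[0, 5, 1]; VV[2]=max(VV[2],msg_vec) then VV[2][2]++ -> VV[2]=[0, 5, 3]
Event 7: LOCAL 2: VV[2][2]++ -> VV[2]=[0, 5, 4]
Event 8: LOCAL 0: VV[0][0]++ -> VV[0]=[3, 2, 1]
Event 5 stamp: [0, 4, 1]
Event 6 stamp: [0, 5, 1]
[0, 4, 1] <= [0, 5, 1]? True
[0, 5, 1] <= [0, 4, 1]? False
Relation: before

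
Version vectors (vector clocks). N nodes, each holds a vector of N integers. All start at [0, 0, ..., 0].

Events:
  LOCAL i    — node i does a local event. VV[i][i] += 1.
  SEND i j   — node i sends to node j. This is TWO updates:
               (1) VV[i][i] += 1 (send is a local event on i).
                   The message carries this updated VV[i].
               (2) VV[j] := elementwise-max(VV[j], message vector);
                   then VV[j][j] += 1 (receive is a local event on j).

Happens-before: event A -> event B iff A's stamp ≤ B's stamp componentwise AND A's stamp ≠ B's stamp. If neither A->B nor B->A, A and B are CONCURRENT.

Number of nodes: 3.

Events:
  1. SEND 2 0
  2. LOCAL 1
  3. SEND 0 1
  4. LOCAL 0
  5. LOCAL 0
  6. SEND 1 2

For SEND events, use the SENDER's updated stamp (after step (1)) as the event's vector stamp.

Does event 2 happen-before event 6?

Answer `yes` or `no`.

Initial: VV[0]=[0, 0, 0]
Initial: VV[1]=[0, 0, 0]
Initial: VV[2]=[0, 0, 0]
Event 1: SEND 2->0: VV[2][2]++ -> VV[2]=[0, 0, 1], msg_vec=[0, 0, 1]; VV[0]=max(VV[0],msg_vec) then VV[0][0]++ -> VV[0]=[1, 0, 1]
Event 2: LOCAL 1: VV[1][1]++ -> VV[1]=[0, 1, 0]
Event 3: SEND 0->1: VV[0][0]++ -> VV[0]=[2, 0, 1], msg_vec=[2, 0, 1]; VV[1]=max(VV[1],msg_vec) then VV[1][1]++ -> VV[1]=[2, 2, 1]
Event 4: LOCAL 0: VV[0][0]++ -> VV[0]=[3, 0, 1]
Event 5: LOCAL 0: VV[0][0]++ -> VV[0]=[4, 0, 1]
Event 6: SEND 1->2: VV[1][1]++ -> VV[1]=[2, 3, 1], msg_vec=[2, 3, 1]; VV[2]=max(VV[2],msg_vec) then VV[2][2]++ -> VV[2]=[2, 3, 2]
Event 2 stamp: [0, 1, 0]
Event 6 stamp: [2, 3, 1]
[0, 1, 0] <= [2, 3, 1]? True. Equal? False. Happens-before: True

Answer: yes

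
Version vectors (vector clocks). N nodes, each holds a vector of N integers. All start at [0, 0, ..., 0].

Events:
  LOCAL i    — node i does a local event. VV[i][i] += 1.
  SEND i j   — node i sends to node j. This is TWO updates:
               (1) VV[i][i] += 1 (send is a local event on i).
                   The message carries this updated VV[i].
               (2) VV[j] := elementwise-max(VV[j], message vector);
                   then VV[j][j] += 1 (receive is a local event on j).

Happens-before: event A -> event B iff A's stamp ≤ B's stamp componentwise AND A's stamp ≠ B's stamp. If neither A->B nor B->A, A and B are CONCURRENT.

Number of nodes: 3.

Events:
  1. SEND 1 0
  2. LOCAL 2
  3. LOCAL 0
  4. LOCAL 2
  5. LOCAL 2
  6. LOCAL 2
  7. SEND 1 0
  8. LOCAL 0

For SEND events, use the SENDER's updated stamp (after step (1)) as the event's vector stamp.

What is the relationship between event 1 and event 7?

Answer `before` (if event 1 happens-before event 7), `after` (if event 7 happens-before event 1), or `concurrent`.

Answer: before

Derivation:
Initial: VV[0]=[0, 0, 0]
Initial: VV[1]=[0, 0, 0]
Initial: VV[2]=[0, 0, 0]
Event 1: SEND 1->0: VV[1][1]++ -> VV[1]=[0, 1, 0], msg_vec=[0, 1, 0]; VV[0]=max(VV[0],msg_vec) then VV[0][0]++ -> VV[0]=[1, 1, 0]
Event 2: LOCAL 2: VV[2][2]++ -> VV[2]=[0, 0, 1]
Event 3: LOCAL 0: VV[0][0]++ -> VV[0]=[2, 1, 0]
Event 4: LOCAL 2: VV[2][2]++ -> VV[2]=[0, 0, 2]
Event 5: LOCAL 2: VV[2][2]++ -> VV[2]=[0, 0, 3]
Event 6: LOCAL 2: VV[2][2]++ -> VV[2]=[0, 0, 4]
Event 7: SEND 1->0: VV[1][1]++ -> VV[1]=[0, 2, 0], msg_vec=[0, 2, 0]; VV[0]=max(VV[0],msg_vec) then VV[0][0]++ -> VV[0]=[3, 2, 0]
Event 8: LOCAL 0: VV[0][0]++ -> VV[0]=[4, 2, 0]
Event 1 stamp: [0, 1, 0]
Event 7 stamp: [0, 2, 0]
[0, 1, 0] <= [0, 2, 0]? True
[0, 2, 0] <= [0, 1, 0]? False
Relation: before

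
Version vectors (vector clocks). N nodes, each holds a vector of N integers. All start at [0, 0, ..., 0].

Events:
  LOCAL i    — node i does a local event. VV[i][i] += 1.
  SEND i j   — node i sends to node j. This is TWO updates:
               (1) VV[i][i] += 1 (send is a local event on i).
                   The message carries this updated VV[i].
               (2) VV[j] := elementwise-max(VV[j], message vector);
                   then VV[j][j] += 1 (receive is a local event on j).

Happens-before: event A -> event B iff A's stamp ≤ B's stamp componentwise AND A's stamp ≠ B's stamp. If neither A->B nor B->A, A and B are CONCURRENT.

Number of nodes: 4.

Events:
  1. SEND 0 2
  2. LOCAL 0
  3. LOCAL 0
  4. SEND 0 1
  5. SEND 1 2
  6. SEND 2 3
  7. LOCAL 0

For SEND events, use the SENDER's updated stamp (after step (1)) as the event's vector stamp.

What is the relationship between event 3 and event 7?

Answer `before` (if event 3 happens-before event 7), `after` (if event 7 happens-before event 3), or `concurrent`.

Answer: before

Derivation:
Initial: VV[0]=[0, 0, 0, 0]
Initial: VV[1]=[0, 0, 0, 0]
Initial: VV[2]=[0, 0, 0, 0]
Initial: VV[3]=[0, 0, 0, 0]
Event 1: SEND 0->2: VV[0][0]++ -> VV[0]=[1, 0, 0, 0], msg_vec=[1, 0, 0, 0]; VV[2]=max(VV[2],msg_vec) then VV[2][2]++ -> VV[2]=[1, 0, 1, 0]
Event 2: LOCAL 0: VV[0][0]++ -> VV[0]=[2, 0, 0, 0]
Event 3: LOCAL 0: VV[0][0]++ -> VV[0]=[3, 0, 0, 0]
Event 4: SEND 0->1: VV[0][0]++ -> VV[0]=[4, 0, 0, 0], msg_vec=[4, 0, 0, 0]; VV[1]=max(VV[1],msg_vec) then VV[1][1]++ -> VV[1]=[4, 1, 0, 0]
Event 5: SEND 1->2: VV[1][1]++ -> VV[1]=[4, 2, 0, 0], msg_vec=[4, 2, 0, 0]; VV[2]=max(VV[2],msg_vec) then VV[2][2]++ -> VV[2]=[4, 2, 2, 0]
Event 6: SEND 2->3: VV[2][2]++ -> VV[2]=[4, 2, 3, 0], msg_vec=[4, 2, 3, 0]; VV[3]=max(VV[3],msg_vec) then VV[3][3]++ -> VV[3]=[4, 2, 3, 1]
Event 7: LOCAL 0: VV[0][0]++ -> VV[0]=[5, 0, 0, 0]
Event 3 stamp: [3, 0, 0, 0]
Event 7 stamp: [5, 0, 0, 0]
[3, 0, 0, 0] <= [5, 0, 0, 0]? True
[5, 0, 0, 0] <= [3, 0, 0, 0]? False
Relation: before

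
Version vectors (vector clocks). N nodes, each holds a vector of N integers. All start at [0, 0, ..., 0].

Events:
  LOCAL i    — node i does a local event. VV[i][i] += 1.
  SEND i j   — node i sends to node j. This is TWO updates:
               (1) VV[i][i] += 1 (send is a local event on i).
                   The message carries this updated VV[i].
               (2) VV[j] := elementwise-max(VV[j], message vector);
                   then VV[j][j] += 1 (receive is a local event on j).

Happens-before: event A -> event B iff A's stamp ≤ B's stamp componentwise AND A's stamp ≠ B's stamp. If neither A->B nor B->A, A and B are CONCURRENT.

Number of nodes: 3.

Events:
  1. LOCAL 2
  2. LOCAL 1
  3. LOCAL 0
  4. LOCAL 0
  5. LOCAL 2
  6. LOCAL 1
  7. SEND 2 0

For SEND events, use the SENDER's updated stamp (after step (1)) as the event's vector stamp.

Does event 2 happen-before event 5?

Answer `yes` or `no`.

Initial: VV[0]=[0, 0, 0]
Initial: VV[1]=[0, 0, 0]
Initial: VV[2]=[0, 0, 0]
Event 1: LOCAL 2: VV[2][2]++ -> VV[2]=[0, 0, 1]
Event 2: LOCAL 1: VV[1][1]++ -> VV[1]=[0, 1, 0]
Event 3: LOCAL 0: VV[0][0]++ -> VV[0]=[1, 0, 0]
Event 4: LOCAL 0: VV[0][0]++ -> VV[0]=[2, 0, 0]
Event 5: LOCAL 2: VV[2][2]++ -> VV[2]=[0, 0, 2]
Event 6: LOCAL 1: VV[1][1]++ -> VV[1]=[0, 2, 0]
Event 7: SEND 2->0: VV[2][2]++ -> VV[2]=[0, 0, 3], msg_vec=[0, 0, 3]; VV[0]=max(VV[0],msg_vec) then VV[0][0]++ -> VV[0]=[3, 0, 3]
Event 2 stamp: [0, 1, 0]
Event 5 stamp: [0, 0, 2]
[0, 1, 0] <= [0, 0, 2]? False. Equal? False. Happens-before: False

Answer: no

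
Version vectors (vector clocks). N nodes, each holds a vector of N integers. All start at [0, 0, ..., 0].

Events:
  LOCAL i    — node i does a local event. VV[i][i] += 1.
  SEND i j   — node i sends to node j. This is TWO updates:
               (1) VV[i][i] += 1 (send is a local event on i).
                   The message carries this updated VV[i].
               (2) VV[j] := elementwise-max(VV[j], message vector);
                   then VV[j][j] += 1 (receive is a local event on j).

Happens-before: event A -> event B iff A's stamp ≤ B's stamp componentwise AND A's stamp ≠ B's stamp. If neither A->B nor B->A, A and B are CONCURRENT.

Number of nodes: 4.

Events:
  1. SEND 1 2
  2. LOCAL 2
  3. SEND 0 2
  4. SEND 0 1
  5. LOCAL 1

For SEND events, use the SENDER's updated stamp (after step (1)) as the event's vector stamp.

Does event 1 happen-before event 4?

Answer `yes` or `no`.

Answer: no

Derivation:
Initial: VV[0]=[0, 0, 0, 0]
Initial: VV[1]=[0, 0, 0, 0]
Initial: VV[2]=[0, 0, 0, 0]
Initial: VV[3]=[0, 0, 0, 0]
Event 1: SEND 1->2: VV[1][1]++ -> VV[1]=[0, 1, 0, 0], msg_vec=[0, 1, 0, 0]; VV[2]=max(VV[2],msg_vec) then VV[2][2]++ -> VV[2]=[0, 1, 1, 0]
Event 2: LOCAL 2: VV[2][2]++ -> VV[2]=[0, 1, 2, 0]
Event 3: SEND 0->2: VV[0][0]++ -> VV[0]=[1, 0, 0, 0], msg_vec=[1, 0, 0, 0]; VV[2]=max(VV[2],msg_vec) then VV[2][2]++ -> VV[2]=[1, 1, 3, 0]
Event 4: SEND 0->1: VV[0][0]++ -> VV[0]=[2, 0, 0, 0], msg_vec=[2, 0, 0, 0]; VV[1]=max(VV[1],msg_vec) then VV[1][1]++ -> VV[1]=[2, 2, 0, 0]
Event 5: LOCAL 1: VV[1][1]++ -> VV[1]=[2, 3, 0, 0]
Event 1 stamp: [0, 1, 0, 0]
Event 4 stamp: [2, 0, 0, 0]
[0, 1, 0, 0] <= [2, 0, 0, 0]? False. Equal? False. Happens-before: False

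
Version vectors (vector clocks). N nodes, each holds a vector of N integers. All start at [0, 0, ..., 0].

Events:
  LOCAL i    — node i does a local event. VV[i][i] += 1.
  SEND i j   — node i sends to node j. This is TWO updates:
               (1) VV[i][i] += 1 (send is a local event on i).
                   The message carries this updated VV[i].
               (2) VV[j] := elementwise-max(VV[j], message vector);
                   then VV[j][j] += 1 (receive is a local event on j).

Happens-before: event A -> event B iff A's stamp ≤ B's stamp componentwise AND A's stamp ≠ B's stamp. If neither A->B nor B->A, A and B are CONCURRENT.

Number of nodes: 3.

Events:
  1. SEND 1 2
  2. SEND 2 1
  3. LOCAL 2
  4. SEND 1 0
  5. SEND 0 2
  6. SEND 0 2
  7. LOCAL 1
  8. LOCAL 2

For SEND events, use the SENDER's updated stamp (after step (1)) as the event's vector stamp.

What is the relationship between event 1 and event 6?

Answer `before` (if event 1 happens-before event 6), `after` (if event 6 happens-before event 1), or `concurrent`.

Answer: before

Derivation:
Initial: VV[0]=[0, 0, 0]
Initial: VV[1]=[0, 0, 0]
Initial: VV[2]=[0, 0, 0]
Event 1: SEND 1->2: VV[1][1]++ -> VV[1]=[0, 1, 0], msg_vec=[0, 1, 0]; VV[2]=max(VV[2],msg_vec) then VV[2][2]++ -> VV[2]=[0, 1, 1]
Event 2: SEND 2->1: VV[2][2]++ -> VV[2]=[0, 1, 2], msg_vec=[0, 1, 2]; VV[1]=max(VV[1],msg_vec) then VV[1][1]++ -> VV[1]=[0, 2, 2]
Event 3: LOCAL 2: VV[2][2]++ -> VV[2]=[0, 1, 3]
Event 4: SEND 1->0: VV[1][1]++ -> VV[1]=[0, 3, 2], msg_vec=[0, 3, 2]; VV[0]=max(VV[0],msg_vec) then VV[0][0]++ -> VV[0]=[1, 3, 2]
Event 5: SEND 0->2: VV[0][0]++ -> VV[0]=[2, 3, 2], msg_vec=[2, 3, 2]; VV[2]=max(VV[2],msg_vec) then VV[2][2]++ -> VV[2]=[2, 3, 4]
Event 6: SEND 0->2: VV[0][0]++ -> VV[0]=[3, 3, 2], msg_vec=[3, 3, 2]; VV[2]=max(VV[2],msg_vec) then VV[2][2]++ -> VV[2]=[3, 3, 5]
Event 7: LOCAL 1: VV[1][1]++ -> VV[1]=[0, 4, 2]
Event 8: LOCAL 2: VV[2][2]++ -> VV[2]=[3, 3, 6]
Event 1 stamp: [0, 1, 0]
Event 6 stamp: [3, 3, 2]
[0, 1, 0] <= [3, 3, 2]? True
[3, 3, 2] <= [0, 1, 0]? False
Relation: before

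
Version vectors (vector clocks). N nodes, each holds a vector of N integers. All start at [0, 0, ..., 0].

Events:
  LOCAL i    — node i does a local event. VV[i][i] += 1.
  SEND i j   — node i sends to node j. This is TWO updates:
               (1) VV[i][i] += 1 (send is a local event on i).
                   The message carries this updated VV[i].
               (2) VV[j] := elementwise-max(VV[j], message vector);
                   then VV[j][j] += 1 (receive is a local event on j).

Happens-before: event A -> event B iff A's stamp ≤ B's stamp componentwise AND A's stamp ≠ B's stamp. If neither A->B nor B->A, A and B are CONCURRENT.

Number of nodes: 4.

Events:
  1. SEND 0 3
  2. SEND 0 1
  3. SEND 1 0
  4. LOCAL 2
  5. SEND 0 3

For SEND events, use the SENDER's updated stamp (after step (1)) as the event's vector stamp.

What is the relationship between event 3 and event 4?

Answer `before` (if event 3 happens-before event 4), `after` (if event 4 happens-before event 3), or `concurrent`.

Answer: concurrent

Derivation:
Initial: VV[0]=[0, 0, 0, 0]
Initial: VV[1]=[0, 0, 0, 0]
Initial: VV[2]=[0, 0, 0, 0]
Initial: VV[3]=[0, 0, 0, 0]
Event 1: SEND 0->3: VV[0][0]++ -> VV[0]=[1, 0, 0, 0], msg_vec=[1, 0, 0, 0]; VV[3]=max(VV[3],msg_vec) then VV[3][3]++ -> VV[3]=[1, 0, 0, 1]
Event 2: SEND 0->1: VV[0][0]++ -> VV[0]=[2, 0, 0, 0], msg_vec=[2, 0, 0, 0]; VV[1]=max(VV[1],msg_vec) then VV[1][1]++ -> VV[1]=[2, 1, 0, 0]
Event 3: SEND 1->0: VV[1][1]++ -> VV[1]=[2, 2, 0, 0], msg_vec=[2, 2, 0, 0]; VV[0]=max(VV[0],msg_vec) then VV[0][0]++ -> VV[0]=[3, 2, 0, 0]
Event 4: LOCAL 2: VV[2][2]++ -> VV[2]=[0, 0, 1, 0]
Event 5: SEND 0->3: VV[0][0]++ -> VV[0]=[4, 2, 0, 0], msg_vec=[4, 2, 0, 0]; VV[3]=max(VV[3],msg_vec) then VV[3][3]++ -> VV[3]=[4, 2, 0, 2]
Event 3 stamp: [2, 2, 0, 0]
Event 4 stamp: [0, 0, 1, 0]
[2, 2, 0, 0] <= [0, 0, 1, 0]? False
[0, 0, 1, 0] <= [2, 2, 0, 0]? False
Relation: concurrent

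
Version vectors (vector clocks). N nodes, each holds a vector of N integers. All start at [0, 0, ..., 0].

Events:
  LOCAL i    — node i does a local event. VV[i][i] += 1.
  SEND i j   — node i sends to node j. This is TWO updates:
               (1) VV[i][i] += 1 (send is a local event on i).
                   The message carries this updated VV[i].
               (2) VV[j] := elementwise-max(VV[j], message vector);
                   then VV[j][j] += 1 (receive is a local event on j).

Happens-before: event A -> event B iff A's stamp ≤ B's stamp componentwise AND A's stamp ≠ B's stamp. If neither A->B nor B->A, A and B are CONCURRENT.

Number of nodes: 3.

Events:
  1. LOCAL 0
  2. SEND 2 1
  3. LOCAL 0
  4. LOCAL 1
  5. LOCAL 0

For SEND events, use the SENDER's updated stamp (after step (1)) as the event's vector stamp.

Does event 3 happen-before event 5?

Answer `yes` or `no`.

Initial: VV[0]=[0, 0, 0]
Initial: VV[1]=[0, 0, 0]
Initial: VV[2]=[0, 0, 0]
Event 1: LOCAL 0: VV[0][0]++ -> VV[0]=[1, 0, 0]
Event 2: SEND 2->1: VV[2][2]++ -> VV[2]=[0, 0, 1], msg_vec=[0, 0, 1]; VV[1]=max(VV[1],msg_vec) then VV[1][1]++ -> VV[1]=[0, 1, 1]
Event 3: LOCAL 0: VV[0][0]++ -> VV[0]=[2, 0, 0]
Event 4: LOCAL 1: VV[1][1]++ -> VV[1]=[0, 2, 1]
Event 5: LOCAL 0: VV[0][0]++ -> VV[0]=[3, 0, 0]
Event 3 stamp: [2, 0, 0]
Event 5 stamp: [3, 0, 0]
[2, 0, 0] <= [3, 0, 0]? True. Equal? False. Happens-before: True

Answer: yes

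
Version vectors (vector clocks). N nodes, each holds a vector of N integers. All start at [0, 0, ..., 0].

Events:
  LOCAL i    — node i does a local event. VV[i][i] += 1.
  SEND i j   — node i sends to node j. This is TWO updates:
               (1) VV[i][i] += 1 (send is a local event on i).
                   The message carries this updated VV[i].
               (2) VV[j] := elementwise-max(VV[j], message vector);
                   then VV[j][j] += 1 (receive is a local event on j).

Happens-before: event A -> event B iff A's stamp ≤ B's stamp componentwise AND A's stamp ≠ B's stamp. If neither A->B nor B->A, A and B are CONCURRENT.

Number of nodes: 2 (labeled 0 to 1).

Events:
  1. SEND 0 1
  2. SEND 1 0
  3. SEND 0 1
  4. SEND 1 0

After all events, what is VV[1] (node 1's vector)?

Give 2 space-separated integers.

Answer: 3 4

Derivation:
Initial: VV[0]=[0, 0]
Initial: VV[1]=[0, 0]
Event 1: SEND 0->1: VV[0][0]++ -> VV[0]=[1, 0], msg_vec=[1, 0]; VV[1]=max(VV[1],msg_vec) then VV[1][1]++ -> VV[1]=[1, 1]
Event 2: SEND 1->0: VV[1][1]++ -> VV[1]=[1, 2], msg_vec=[1, 2]; VV[0]=max(VV[0],msg_vec) then VV[0][0]++ -> VV[0]=[2, 2]
Event 3: SEND 0->1: VV[0][0]++ -> VV[0]=[3, 2], msg_vec=[3, 2]; VV[1]=max(VV[1],msg_vec) then VV[1][1]++ -> VV[1]=[3, 3]
Event 4: SEND 1->0: VV[1][1]++ -> VV[1]=[3, 4], msg_vec=[3, 4]; VV[0]=max(VV[0],msg_vec) then VV[0][0]++ -> VV[0]=[4, 4]
Final vectors: VV[0]=[4, 4]; VV[1]=[3, 4]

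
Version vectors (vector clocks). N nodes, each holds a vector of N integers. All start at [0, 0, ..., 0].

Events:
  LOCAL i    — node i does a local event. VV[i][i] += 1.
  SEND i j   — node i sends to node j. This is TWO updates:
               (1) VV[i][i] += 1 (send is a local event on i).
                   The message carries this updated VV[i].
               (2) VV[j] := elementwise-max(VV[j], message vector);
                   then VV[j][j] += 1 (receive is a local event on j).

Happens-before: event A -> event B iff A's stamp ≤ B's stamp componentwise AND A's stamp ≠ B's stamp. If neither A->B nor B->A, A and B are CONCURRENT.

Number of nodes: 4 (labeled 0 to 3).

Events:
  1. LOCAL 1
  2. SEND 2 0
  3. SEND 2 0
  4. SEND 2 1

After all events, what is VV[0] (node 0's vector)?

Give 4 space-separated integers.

Initial: VV[0]=[0, 0, 0, 0]
Initial: VV[1]=[0, 0, 0, 0]
Initial: VV[2]=[0, 0, 0, 0]
Initial: VV[3]=[0, 0, 0, 0]
Event 1: LOCAL 1: VV[1][1]++ -> VV[1]=[0, 1, 0, 0]
Event 2: SEND 2->0: VV[2][2]++ -> VV[2]=[0, 0, 1, 0], msg_vec=[0, 0, 1, 0]; VV[0]=max(VV[0],msg_vec) then VV[0][0]++ -> VV[0]=[1, 0, 1, 0]
Event 3: SEND 2->0: VV[2][2]++ -> VV[2]=[0, 0, 2, 0], msg_vec=[0, 0, 2, 0]; VV[0]=max(VV[0],msg_vec) then VV[0][0]++ -> VV[0]=[2, 0, 2, 0]
Event 4: SEND 2->1: VV[2][2]++ -> VV[2]=[0, 0, 3, 0], msg_vec=[0, 0, 3, 0]; VV[1]=max(VV[1],msg_vec) then VV[1][1]++ -> VV[1]=[0, 2, 3, 0]
Final vectors: VV[0]=[2, 0, 2, 0]; VV[1]=[0, 2, 3, 0]; VV[2]=[0, 0, 3, 0]; VV[3]=[0, 0, 0, 0]

Answer: 2 0 2 0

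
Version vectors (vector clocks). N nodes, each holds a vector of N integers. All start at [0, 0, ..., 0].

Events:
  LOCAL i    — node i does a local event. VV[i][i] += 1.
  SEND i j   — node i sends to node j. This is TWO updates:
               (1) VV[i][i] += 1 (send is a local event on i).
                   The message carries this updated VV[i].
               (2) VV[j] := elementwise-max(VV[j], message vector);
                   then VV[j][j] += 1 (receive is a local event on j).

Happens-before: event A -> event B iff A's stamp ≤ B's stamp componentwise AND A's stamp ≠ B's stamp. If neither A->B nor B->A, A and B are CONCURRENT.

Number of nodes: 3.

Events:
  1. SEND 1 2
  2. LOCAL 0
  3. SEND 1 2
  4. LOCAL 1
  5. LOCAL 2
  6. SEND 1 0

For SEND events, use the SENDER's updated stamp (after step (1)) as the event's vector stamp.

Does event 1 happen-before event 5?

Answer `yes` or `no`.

Answer: yes

Derivation:
Initial: VV[0]=[0, 0, 0]
Initial: VV[1]=[0, 0, 0]
Initial: VV[2]=[0, 0, 0]
Event 1: SEND 1->2: VV[1][1]++ -> VV[1]=[0, 1, 0], msg_vec=[0, 1, 0]; VV[2]=max(VV[2],msg_vec) then VV[2][2]++ -> VV[2]=[0, 1, 1]
Event 2: LOCAL 0: VV[0][0]++ -> VV[0]=[1, 0, 0]
Event 3: SEND 1->2: VV[1][1]++ -> VV[1]=[0, 2, 0], msg_vec=[0, 2, 0]; VV[2]=max(VV[2],msg_vec) then VV[2][2]++ -> VV[2]=[0, 2, 2]
Event 4: LOCAL 1: VV[1][1]++ -> VV[1]=[0, 3, 0]
Event 5: LOCAL 2: VV[2][2]++ -> VV[2]=[0, 2, 3]
Event 6: SEND 1->0: VV[1][1]++ -> VV[1]=[0, 4, 0], msg_vec=[0, 4, 0]; VV[0]=max(VV[0],msg_vec) then VV[0][0]++ -> VV[0]=[2, 4, 0]
Event 1 stamp: [0, 1, 0]
Event 5 stamp: [0, 2, 3]
[0, 1, 0] <= [0, 2, 3]? True. Equal? False. Happens-before: True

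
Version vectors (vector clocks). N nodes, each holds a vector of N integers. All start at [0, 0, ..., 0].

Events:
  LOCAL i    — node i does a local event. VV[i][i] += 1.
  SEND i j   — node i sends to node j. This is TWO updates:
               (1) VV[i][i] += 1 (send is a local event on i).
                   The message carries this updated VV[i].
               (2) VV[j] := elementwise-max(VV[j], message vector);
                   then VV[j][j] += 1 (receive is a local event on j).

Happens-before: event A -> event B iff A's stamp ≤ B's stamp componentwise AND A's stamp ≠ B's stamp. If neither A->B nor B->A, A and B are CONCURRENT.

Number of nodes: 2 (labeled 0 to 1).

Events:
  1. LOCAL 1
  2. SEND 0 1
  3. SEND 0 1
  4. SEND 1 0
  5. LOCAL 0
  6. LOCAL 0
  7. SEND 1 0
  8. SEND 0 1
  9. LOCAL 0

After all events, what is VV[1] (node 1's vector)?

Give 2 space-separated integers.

Answer: 7 6

Derivation:
Initial: VV[0]=[0, 0]
Initial: VV[1]=[0, 0]
Event 1: LOCAL 1: VV[1][1]++ -> VV[1]=[0, 1]
Event 2: SEND 0->1: VV[0][0]++ -> VV[0]=[1, 0], msg_vec=[1, 0]; VV[1]=max(VV[1],msg_vec) then VV[1][1]++ -> VV[1]=[1, 2]
Event 3: SEND 0->1: VV[0][0]++ -> VV[0]=[2, 0], msg_vec=[2, 0]; VV[1]=max(VV[1],msg_vec) then VV[1][1]++ -> VV[1]=[2, 3]
Event 4: SEND 1->0: VV[1][1]++ -> VV[1]=[2, 4], msg_vec=[2, 4]; VV[0]=max(VV[0],msg_vec) then VV[0][0]++ -> VV[0]=[3, 4]
Event 5: LOCAL 0: VV[0][0]++ -> VV[0]=[4, 4]
Event 6: LOCAL 0: VV[0][0]++ -> VV[0]=[5, 4]
Event 7: SEND 1->0: VV[1][1]++ -> VV[1]=[2, 5], msg_vec=[2, 5]; VV[0]=max(VV[0],msg_vec) then VV[0][0]++ -> VV[0]=[6, 5]
Event 8: SEND 0->1: VV[0][0]++ -> VV[0]=[7, 5], msg_vec=[7, 5]; VV[1]=max(VV[1],msg_vec) then VV[1][1]++ -> VV[1]=[7, 6]
Event 9: LOCAL 0: VV[0][0]++ -> VV[0]=[8, 5]
Final vectors: VV[0]=[8, 5]; VV[1]=[7, 6]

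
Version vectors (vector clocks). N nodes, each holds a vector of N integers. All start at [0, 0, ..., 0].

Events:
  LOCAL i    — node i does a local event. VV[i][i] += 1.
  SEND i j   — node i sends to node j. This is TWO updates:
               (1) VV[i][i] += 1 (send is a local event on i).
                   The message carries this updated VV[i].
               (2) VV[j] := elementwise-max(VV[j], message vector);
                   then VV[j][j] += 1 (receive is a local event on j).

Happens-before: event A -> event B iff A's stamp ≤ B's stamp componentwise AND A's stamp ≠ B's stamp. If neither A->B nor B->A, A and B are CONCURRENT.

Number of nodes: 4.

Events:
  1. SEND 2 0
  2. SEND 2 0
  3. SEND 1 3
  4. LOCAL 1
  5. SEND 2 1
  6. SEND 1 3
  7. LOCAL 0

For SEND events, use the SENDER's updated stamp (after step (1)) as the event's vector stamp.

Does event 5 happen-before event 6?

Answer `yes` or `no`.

Answer: yes

Derivation:
Initial: VV[0]=[0, 0, 0, 0]
Initial: VV[1]=[0, 0, 0, 0]
Initial: VV[2]=[0, 0, 0, 0]
Initial: VV[3]=[0, 0, 0, 0]
Event 1: SEND 2->0: VV[2][2]++ -> VV[2]=[0, 0, 1, 0], msg_vec=[0, 0, 1, 0]; VV[0]=max(VV[0],msg_vec) then VV[0][0]++ -> VV[0]=[1, 0, 1, 0]
Event 2: SEND 2->0: VV[2][2]++ -> VV[2]=[0, 0, 2, 0], msg_vec=[0, 0, 2, 0]; VV[0]=max(VV[0],msg_vec) then VV[0][0]++ -> VV[0]=[2, 0, 2, 0]
Event 3: SEND 1->3: VV[1][1]++ -> VV[1]=[0, 1, 0, 0], msg_vec=[0, 1, 0, 0]; VV[3]=max(VV[3],msg_vec) then VV[3][3]++ -> VV[3]=[0, 1, 0, 1]
Event 4: LOCAL 1: VV[1][1]++ -> VV[1]=[0, 2, 0, 0]
Event 5: SEND 2->1: VV[2][2]++ -> VV[2]=[0, 0, 3, 0], msg_vec=[0, 0, 3, 0]; VV[1]=max(VV[1],msg_vec) then VV[1][1]++ -> VV[1]=[0, 3, 3, 0]
Event 6: SEND 1->3: VV[1][1]++ -> VV[1]=[0, 4, 3, 0], msg_vec=[0, 4, 3, 0]; VV[3]=max(VV[3],msg_vec) then VV[3][3]++ -> VV[3]=[0, 4, 3, 2]
Event 7: LOCAL 0: VV[0][0]++ -> VV[0]=[3, 0, 2, 0]
Event 5 stamp: [0, 0, 3, 0]
Event 6 stamp: [0, 4, 3, 0]
[0, 0, 3, 0] <= [0, 4, 3, 0]? True. Equal? False. Happens-before: True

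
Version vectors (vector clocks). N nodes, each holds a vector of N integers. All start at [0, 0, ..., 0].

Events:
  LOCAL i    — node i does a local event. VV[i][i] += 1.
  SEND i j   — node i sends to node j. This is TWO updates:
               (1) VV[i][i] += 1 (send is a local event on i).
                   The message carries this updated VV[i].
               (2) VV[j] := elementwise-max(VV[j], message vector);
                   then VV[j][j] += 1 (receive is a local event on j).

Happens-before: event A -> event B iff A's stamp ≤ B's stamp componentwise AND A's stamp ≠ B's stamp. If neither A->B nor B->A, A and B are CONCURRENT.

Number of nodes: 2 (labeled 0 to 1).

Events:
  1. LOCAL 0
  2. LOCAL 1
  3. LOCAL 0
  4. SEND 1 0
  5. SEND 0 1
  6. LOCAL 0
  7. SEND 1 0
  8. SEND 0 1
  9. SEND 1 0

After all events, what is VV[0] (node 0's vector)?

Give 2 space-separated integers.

Initial: VV[0]=[0, 0]
Initial: VV[1]=[0, 0]
Event 1: LOCAL 0: VV[0][0]++ -> VV[0]=[1, 0]
Event 2: LOCAL 1: VV[1][1]++ -> VV[1]=[0, 1]
Event 3: LOCAL 0: VV[0][0]++ -> VV[0]=[2, 0]
Event 4: SEND 1->0: VV[1][1]++ -> VV[1]=[0, 2], msg_vec=[0, 2]; VV[0]=max(VV[0],msg_vec) then VV[0][0]++ -> VV[0]=[3, 2]
Event 5: SEND 0->1: VV[0][0]++ -> VV[0]=[4, 2], msg_vec=[4, 2]; VV[1]=max(VV[1],msg_vec) then VV[1][1]++ -> VV[1]=[4, 3]
Event 6: LOCAL 0: VV[0][0]++ -> VV[0]=[5, 2]
Event 7: SEND 1->0: VV[1][1]++ -> VV[1]=[4, 4], msg_vec=[4, 4]; VV[0]=max(VV[0],msg_vec) then VV[0][0]++ -> VV[0]=[6, 4]
Event 8: SEND 0->1: VV[0][0]++ -> VV[0]=[7, 4], msg_vec=[7, 4]; VV[1]=max(VV[1],msg_vec) then VV[1][1]++ -> VV[1]=[7, 5]
Event 9: SEND 1->0: VV[1][1]++ -> VV[1]=[7, 6], msg_vec=[7, 6]; VV[0]=max(VV[0],msg_vec) then VV[0][0]++ -> VV[0]=[8, 6]
Final vectors: VV[0]=[8, 6]; VV[1]=[7, 6]

Answer: 8 6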